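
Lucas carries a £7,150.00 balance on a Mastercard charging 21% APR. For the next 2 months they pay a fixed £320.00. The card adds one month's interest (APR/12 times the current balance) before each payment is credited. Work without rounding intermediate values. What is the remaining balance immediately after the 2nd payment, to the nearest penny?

Monthly rate r = 21%/12 = 1.75% = 0.0175.
Each month: B ← B·(1+r) − £320.00.
Month 1: interest £125.13; balance after payment £6,955.12.
Month 2: interest £121.71; balance after payment £6,756.84.

£6,756.84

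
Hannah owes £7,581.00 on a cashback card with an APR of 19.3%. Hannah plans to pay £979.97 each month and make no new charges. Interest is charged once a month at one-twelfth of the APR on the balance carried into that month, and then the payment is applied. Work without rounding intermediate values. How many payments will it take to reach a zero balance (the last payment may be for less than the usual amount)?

9 payments

Monthly rate r = 19.3%/12 = 1.60833% = 0.0160833.
Recurrence: B ← B·(1+r) − £979.97.
Month 1: interest £121.93; balance after payment £6,722.96.
Month 2: interest £108.13; balance after payment £5,851.12.
Closed form: n = −ln(1 − rB₀/P)/ln(1+r) = −ln(0.87558)/ln(1.01608) ≈ 8.328, so the balance reaches zero during payment 9.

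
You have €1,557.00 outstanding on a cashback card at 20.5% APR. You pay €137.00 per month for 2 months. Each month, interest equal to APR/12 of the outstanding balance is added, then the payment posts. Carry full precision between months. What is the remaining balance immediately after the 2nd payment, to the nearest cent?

€1,334.31

Monthly rate r = 20.5%/12 = 1.70833% = 0.0170833.
Each month: B ← B·(1+r) − €137.00.
Month 1: interest €26.60; balance after payment €1,446.60.
Month 2: interest €24.71; balance after payment €1,334.31.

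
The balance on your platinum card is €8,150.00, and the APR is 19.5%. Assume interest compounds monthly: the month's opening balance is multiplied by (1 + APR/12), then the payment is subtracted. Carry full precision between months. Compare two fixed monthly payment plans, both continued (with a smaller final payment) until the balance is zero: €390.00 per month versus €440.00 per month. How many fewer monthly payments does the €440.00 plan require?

Monthly rate r = 19.5%/12 = 1.625% = 0.01625.
At €390.00/mo: n = ⌈−ln(1 − rB₀/P)/ln(1+r)⌉ = 26 payments (last €288.52); total interest = total paid − €8,150.00 = €1,888.52.
At €440.00/mo: 23 payments (last €95.32); total interest €1,625.32.
Payments saved = 26 − 23 = 3.

3 fewer payments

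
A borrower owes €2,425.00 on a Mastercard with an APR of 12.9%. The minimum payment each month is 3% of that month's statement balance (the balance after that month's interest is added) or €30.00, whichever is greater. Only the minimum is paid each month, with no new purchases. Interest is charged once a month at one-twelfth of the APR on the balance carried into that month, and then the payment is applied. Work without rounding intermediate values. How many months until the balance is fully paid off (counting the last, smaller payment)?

87 months

Monthly rate r = 12.9%/12 = 1.075% = 0.01075.
While 3% of the post-interest balance exceeds €30.00, each month B ← (B·(1+r))·(1 − 0.03), i.e. B shrinks by the factor (1+r)·0.97 = 0.98043.
This holds for months 1–46. Entering month 47 the balance is €976.84; 3% of the post-interest balance is now below €30.00, so the flat €30.00 minimum applies from here.
From month 47 a fixed €30.00 at rate r clears €976.84 in 41 more payments. Total: 46 + 41 = 87 months.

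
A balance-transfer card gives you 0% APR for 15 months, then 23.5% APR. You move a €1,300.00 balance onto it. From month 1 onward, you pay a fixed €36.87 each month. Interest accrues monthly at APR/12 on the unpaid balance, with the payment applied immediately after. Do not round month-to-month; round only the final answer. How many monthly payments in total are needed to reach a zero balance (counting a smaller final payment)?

42 payments

Promo months 1–15 at r₀ = 0%/12 = 0; months 16+ at r₁ = 23.5%/12 = 0.0195833.
After month 15 (no interest yet): B = €1,300.00 − 15·€36.87 = €746.95.
Then at r₁ with €36.87/mo: n₂ = −ln(1 − r₁·B/P)/ln(1+r₁) ≈ 26.06 → 27 more payments.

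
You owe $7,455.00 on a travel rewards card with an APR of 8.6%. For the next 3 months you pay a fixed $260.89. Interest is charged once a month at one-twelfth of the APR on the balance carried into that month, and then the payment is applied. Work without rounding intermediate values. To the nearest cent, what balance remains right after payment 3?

Monthly rate r = 8.6%/12 = 0.716667% = 0.00716667.
Each month: B ← B·(1+r) − $260.89.
Month 1: interest $53.43; balance after payment $7,247.54.
Month 2: interest $51.94; balance after payment $7,038.59.
Month 3: interest $50.44; balance after payment $6,828.14.

$6,828.14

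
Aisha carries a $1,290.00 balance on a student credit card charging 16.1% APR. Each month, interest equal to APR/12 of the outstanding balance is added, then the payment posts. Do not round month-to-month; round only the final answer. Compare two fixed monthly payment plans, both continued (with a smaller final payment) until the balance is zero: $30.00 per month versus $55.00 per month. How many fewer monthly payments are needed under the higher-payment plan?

36 fewer payments

Monthly rate r = 16.1%/12 = 1.34167% = 0.0134167.
At $30.00/mo: n = ⌈−ln(1 − rB₀/P)/ln(1+r)⌉ = 65 payments (last $16.32); total interest = total paid − $1,290.00 = $646.32.
At $55.00/mo: 29 payments (last $19.49); total interest $269.49.
Payments saved = 65 − 29 = 36.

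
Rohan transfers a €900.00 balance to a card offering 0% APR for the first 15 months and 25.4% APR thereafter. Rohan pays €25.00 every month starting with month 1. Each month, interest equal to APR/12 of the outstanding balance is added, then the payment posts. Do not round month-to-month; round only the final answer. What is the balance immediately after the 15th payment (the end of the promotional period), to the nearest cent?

Promo months 1–15 at r₀ = 0%/12 = 0; months 16+ at r₁ = 25.4%/12 = 0.0211667.
After month 15 (no interest yet): B = €900.00 − 15·€25.00 = €525.00.

€525.00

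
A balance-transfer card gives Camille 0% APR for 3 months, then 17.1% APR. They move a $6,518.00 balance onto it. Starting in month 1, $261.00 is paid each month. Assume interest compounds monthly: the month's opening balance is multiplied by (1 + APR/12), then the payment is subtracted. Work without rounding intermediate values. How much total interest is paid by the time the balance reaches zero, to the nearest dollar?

$1,194

Promo months 1–3 at r₀ = 0%/12 = 0; months 4+ at r₁ = 17.1%/12 = 0.01425.
After month 3 (no interest yet): B = $6,518.00 − 3·$261.00 = $5,735.00.
Then at r₁ with $261.00/mo: n₂ = −ln(1 − r₁·B/P)/ln(1+r₁) ≈ 26.54 → 27 more payments.
Total paid = 29·$261.00 + $142.63 = $7,711.63; interest = $7,711.63 − $6,518.00 = $1,193.63.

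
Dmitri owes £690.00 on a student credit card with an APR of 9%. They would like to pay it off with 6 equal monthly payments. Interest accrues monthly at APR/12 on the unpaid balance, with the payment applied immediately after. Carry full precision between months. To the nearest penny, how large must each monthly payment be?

Monthly rate r = 9%/12 = 0.75% = 0.0075.
Level-payment amortization: P = B₀·r / (1 − (1+r)^(−n)) = 690.00·0.0075 / (1 − 1.0075^(−6)).
Denominator 1 − (1+r)^(−6) = 0.0438419822.
P = 5.175 / 0.0438419822 ≈ 118.04.

£118.04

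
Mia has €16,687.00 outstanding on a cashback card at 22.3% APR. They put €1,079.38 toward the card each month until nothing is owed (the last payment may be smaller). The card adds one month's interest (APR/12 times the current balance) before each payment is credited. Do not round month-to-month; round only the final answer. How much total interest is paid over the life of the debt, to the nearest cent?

Monthly rate r = 22.3%/12 = 1.85833% = 0.0185833.
Payoff takes n = ⌈−ln(1 − rB₀/P)/ln(1+r)⌉ = ⌈18.394⌉ = 19 payments; the last is €427.80.
Total paid = 18·€1,079.38 + €427.80 = €19,856.64.
Total interest = total paid − principal = €19,856.64 − €16,687.00 = €3,169.64.

€3,169.64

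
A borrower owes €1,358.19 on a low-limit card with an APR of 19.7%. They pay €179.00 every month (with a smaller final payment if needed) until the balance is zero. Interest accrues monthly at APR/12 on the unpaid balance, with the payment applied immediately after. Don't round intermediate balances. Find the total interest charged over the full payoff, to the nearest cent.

Monthly rate r = 19.7%/12 = 1.64167% = 0.0164167.
Payoff takes n = ⌈−ln(1 − rB₀/P)/ln(1+r)⌉ = ⌈8.170⌉ = 9 payments; the last is €30.61.
Total paid = 8·€179.00 + €30.61 = €1,462.61.
Total interest = total paid − principal = €1,462.61 − €1,358.19 = €104.42.

€104.42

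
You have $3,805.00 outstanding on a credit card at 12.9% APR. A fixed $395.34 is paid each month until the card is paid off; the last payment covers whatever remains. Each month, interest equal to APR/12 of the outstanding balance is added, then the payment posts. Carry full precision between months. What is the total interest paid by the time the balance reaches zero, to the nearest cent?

$233.47

Monthly rate r = 12.9%/12 = 1.075% = 0.01075.
Payoff takes n = ⌈−ln(1 − rB₀/P)/ln(1+r)⌉ = ⌈10.214⌉ = 11 payments; the last is $85.07.
Total paid = 10·$395.34 + $85.07 = $4,038.47.
Total interest = total paid − principal = $4,038.47 − $3,805.00 = $233.47.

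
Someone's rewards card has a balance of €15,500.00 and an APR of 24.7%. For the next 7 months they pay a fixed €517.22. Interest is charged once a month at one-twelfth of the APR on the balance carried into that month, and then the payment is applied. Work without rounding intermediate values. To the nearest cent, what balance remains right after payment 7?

€14,024.09

Monthly rate r = 24.7%/12 = 2.05833% = 0.0205833.
Each month: B ← B·(1+r) − €517.22.
Month 1: interest €319.04; balance after payment €15,301.82.
Month 2: interest €314.96; balance after payment €15,099.56.
Month 3: interest €310.80; balance after payment €14,893.14.
Month 4: interest €306.55; balance after payment €14,682.47.
Month 5: interest €302.21; balance after payment €14,467.47.
Month 6: interest €297.79; balance after payment €14,248.04.
Month 7: interest €293.27; balance after payment €14,024.09.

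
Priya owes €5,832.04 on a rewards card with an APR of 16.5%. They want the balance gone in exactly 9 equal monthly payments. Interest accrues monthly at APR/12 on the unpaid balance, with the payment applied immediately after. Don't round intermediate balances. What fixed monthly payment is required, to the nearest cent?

€693.37

Monthly rate r = 16.5%/12 = 1.375% = 0.01375.
Level-payment amortization: P = B₀·r / (1 − (1+r)^(−n)) = 5832.04·0.01375 / (1 − 1.01375^(−9)).
Denominator 1 − (1+r)^(−9) = 0.115654042.
P = 80.1906 / 0.115654042 ≈ 693.37.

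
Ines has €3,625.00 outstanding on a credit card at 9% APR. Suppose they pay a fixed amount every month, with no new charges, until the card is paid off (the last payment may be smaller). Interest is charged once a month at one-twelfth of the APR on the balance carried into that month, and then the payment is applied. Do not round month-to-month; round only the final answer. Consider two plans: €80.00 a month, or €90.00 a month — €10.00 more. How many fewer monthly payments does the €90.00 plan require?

7 fewer payments

Monthly rate r = 9%/12 = 0.75% = 0.0075.
At €80.00/mo: n = ⌈−ln(1 − rB₀/P)/ln(1+r)⌉ = 56 payments (last €46.30); total interest = total paid − €3,625.00 = €821.30.
At €90.00/mo: 49 payments (last €12.07); total interest €707.07.
Payments saved = 56 − 49 = 7.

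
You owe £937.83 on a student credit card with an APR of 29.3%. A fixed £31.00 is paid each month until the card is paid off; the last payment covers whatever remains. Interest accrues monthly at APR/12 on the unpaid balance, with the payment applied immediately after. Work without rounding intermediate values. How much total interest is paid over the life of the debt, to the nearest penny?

Monthly rate r = 29.3%/12 = 2.44167% = 0.0244167.
Payoff takes n = ⌈−ln(1 − rB₀/P)/ln(1+r)⌉ = ⌈55.629⌉ = 56 payments; the last is £19.59.
Total paid = 55·£31.00 + £19.59 = £1,724.59.
Total interest = total paid − principal = £1,724.59 − £937.83 = £786.76.

£786.76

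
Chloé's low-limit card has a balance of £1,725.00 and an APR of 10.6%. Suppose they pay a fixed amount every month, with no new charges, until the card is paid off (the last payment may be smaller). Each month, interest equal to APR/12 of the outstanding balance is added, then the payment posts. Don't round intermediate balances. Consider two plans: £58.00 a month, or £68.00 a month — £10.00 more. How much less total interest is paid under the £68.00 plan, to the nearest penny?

Monthly rate r = 10.6%/12 = 0.883333% = 0.00883333.
At £58.00/mo: n = ⌈−ln(1 − rB₀/P)/ln(1+r)⌉ = 35 payments (last £38.09); total interest = total paid − £1,725.00 = £285.09.
At £68.00/mo: 29 payments (last £57.72); total interest £236.72.
Interest saved = £285.09 − £236.72 = £48.37.

£48.37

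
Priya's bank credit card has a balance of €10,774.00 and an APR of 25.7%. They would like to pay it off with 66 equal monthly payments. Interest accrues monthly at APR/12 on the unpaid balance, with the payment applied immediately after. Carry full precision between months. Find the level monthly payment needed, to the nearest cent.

Monthly rate r = 25.7%/12 = 2.14167% = 0.0214167.
Level-payment amortization: P = B₀·r / (1 − (1+r)^(−n)) = 10774.00·0.0214167 / (1 − 1.02142^(−66)).
Denominator 1 − (1+r)^(−66) = 0.753051748.
P = 230.743 / 0.753051748 ≈ 306.41.

€306.41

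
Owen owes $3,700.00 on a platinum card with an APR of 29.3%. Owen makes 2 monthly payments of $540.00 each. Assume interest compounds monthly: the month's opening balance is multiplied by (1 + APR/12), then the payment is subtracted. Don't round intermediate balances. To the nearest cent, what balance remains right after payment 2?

$2,789.70

Monthly rate r = 29.3%/12 = 2.44167% = 0.0244167.
Each month: B ← B·(1+r) − $540.00.
Month 1: interest $90.34; balance after payment $3,250.34.
Month 2: interest $79.36; balance after payment $2,789.70.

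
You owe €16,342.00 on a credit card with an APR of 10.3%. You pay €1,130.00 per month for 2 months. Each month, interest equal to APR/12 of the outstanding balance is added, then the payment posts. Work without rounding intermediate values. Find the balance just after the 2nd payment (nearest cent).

€14,354.04

Monthly rate r = 10.3%/12 = 0.858333% = 0.00858333.
Each month: B ← B·(1+r) − €1,130.00.
Month 1: interest €140.27; balance after payment €15,352.27.
Month 2: interest €131.77; balance after payment €14,354.04.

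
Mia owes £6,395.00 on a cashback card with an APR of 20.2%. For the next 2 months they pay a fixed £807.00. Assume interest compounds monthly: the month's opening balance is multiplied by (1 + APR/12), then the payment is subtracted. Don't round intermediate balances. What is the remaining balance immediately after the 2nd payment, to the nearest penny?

Monthly rate r = 20.2%/12 = 1.68333% = 0.0168333.
Each month: B ← B·(1+r) − £807.00.
Month 1: interest £107.65; balance after payment £5,695.65.
Month 2: interest £95.88; balance after payment £4,984.53.

£4,984.53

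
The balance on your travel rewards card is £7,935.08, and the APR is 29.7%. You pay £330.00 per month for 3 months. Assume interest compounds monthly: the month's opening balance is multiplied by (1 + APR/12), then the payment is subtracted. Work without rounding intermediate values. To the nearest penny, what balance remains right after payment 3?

£7,524.26

Monthly rate r = 29.7%/12 = 2.475% = 0.02475.
Each month: B ← B·(1+r) − £330.00.
Month 1: interest £196.39; balance after payment £7,801.47.
Month 2: interest £193.09; balance after payment £7,664.56.
Month 3: interest £189.70; balance after payment £7,524.26.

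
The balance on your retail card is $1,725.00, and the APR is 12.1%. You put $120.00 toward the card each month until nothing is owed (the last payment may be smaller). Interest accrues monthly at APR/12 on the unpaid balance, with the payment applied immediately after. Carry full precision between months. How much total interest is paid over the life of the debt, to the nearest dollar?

Monthly rate r = 12.1%/12 = 1.00833% = 0.0100833.
Payoff takes n = ⌈−ln(1 − rB₀/P)/ln(1+r)⌉ = ⌈15.608⌉ = 16 payments; the last is $73.11.
Total paid = 15·$120.00 + $73.11 = $1,873.11.
Total interest = total paid − principal = $1,873.11 − $1,725.00 = $148.11.

$148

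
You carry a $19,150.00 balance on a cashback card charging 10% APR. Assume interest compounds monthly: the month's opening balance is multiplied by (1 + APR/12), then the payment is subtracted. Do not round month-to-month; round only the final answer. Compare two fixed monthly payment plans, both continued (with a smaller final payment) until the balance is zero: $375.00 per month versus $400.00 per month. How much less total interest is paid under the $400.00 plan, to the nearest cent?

Monthly rate r = 10%/12 = 0.833333% = 0.00833333.
At $375.00/mo: n = ⌈−ln(1 − rB₀/P)/ln(1+r)⌉ = 67 payments (last $299.88); total interest = total paid − $19,150.00 = $5,899.88.
At $400.00/mo: 62 payments (last $138.42); total interest $5,388.42.
Interest saved = $5,899.88 − $5,388.42 = $511.46.

$511.46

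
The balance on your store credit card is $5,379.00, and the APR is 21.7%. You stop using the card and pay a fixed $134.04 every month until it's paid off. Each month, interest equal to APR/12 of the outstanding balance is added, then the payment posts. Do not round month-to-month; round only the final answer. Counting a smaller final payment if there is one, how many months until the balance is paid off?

Monthly rate r = 21.7%/12 = 1.80833% = 0.0180833.
Recurrence: B ← B·(1+r) − $134.04.
Month 1: interest $97.27; balance after payment $5,342.23.
Month 2: interest $96.61; balance after payment $5,304.80.
Closed form: n = −ln(1 − rB₀/P)/ln(1+r) = −ln(0.27432)/ln(1.01808) ≈ 72.173, so the balance reaches zero during payment 73.

73 months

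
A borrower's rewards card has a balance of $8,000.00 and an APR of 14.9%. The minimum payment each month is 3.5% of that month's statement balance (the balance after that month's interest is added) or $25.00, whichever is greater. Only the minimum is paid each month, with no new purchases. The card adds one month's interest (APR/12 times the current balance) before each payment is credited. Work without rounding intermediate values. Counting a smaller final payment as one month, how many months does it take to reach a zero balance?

140 months

Monthly rate r = 14.9%/12 = 1.24167% = 0.0124167.
While 3.5% of the post-interest balance exceeds $25.00, each month B ← (B·(1+r))·(1 − 0.035), i.e. B shrinks by the factor (1+r)·0.965 = 0.97698.
This holds for months 1–105. Entering month 106 the balance is $693.72; 3.5% of the post-interest balance is now below $25.00, so the flat $25.00 minimum applies from here.
From month 106 a fixed $25.00 at rate r clears $693.72 in 35 more payments. Total: 105 + 35 = 140 months.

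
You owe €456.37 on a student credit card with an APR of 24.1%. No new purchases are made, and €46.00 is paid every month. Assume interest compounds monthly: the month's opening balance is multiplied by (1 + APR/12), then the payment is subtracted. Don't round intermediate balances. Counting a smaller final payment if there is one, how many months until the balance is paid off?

12 months

Monthly rate r = 24.1%/12 = 2.00833% = 0.0200833.
Recurrence: B ← B·(1+r) − €46.00.
Month 1: interest €9.17; balance after payment €419.54.
Month 2: interest €8.43; balance after payment €381.96.
Closed form: n = −ln(1 − rB₀/P)/ln(1+r) = −ln(0.80075)/ln(1.02008) ≈ 11.175, so the balance reaches zero during payment 12.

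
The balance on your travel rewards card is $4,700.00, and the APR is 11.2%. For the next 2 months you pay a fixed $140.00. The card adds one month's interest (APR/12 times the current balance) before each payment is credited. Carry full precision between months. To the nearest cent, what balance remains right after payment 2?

$4,506.84

Monthly rate r = 11.2%/12 = 0.933333% = 0.00933333.
Each month: B ← B·(1+r) − $140.00.
Month 1: interest $43.87; balance after payment $4,603.87.
Month 2: interest $42.97; balance after payment $4,506.84.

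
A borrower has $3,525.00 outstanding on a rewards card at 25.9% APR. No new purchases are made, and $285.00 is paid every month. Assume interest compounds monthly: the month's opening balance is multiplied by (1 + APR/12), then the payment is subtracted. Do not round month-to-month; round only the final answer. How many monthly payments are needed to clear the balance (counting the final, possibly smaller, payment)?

15 payments

Monthly rate r = 25.9%/12 = 2.15833% = 0.0215833.
Recurrence: B ← B·(1+r) − $285.00.
Month 1: interest $76.08; balance after payment $3,316.08.
Month 2: interest $71.57; balance after payment $3,102.65.
Closed form: n = −ln(1 − rB₀/P)/ln(1+r) = −ln(0.73305)/ln(1.02158) ≈ 14.543, so the balance reaches zero during payment 15.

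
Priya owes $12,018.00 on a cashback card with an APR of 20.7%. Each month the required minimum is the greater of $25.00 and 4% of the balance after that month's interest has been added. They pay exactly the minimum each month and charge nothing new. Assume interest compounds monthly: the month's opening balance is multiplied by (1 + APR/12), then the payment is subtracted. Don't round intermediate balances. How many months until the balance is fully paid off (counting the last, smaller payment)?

Monthly rate r = 20.7%/12 = 1.725% = 0.01725.
While 4% of the post-interest balance exceeds $25.00, each month B ← (B·(1+r))·(1 − 0.04), i.e. B shrinks by the factor (1+r)·0.96 = 0.97656.
This holds for months 1–126. Entering month 127 the balance is $605.20; 4% of the post-interest balance is now below $25.00, so the flat $25.00 minimum applies from here.
From month 127 a fixed $25.00 at rate r clears $605.20 in 32 more payments. Total: 126 + 32 = 158 months.

158 months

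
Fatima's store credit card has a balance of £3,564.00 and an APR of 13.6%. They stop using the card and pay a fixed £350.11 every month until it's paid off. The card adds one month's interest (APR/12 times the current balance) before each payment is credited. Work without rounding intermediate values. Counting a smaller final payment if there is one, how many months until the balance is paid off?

11 payments

Monthly rate r = 13.6%/12 = 1.13333% = 0.0113333.
Recurrence: B ← B·(1+r) − £350.11.
Month 1: interest £40.39; balance after payment £3,254.28.
Month 2: interest £36.88; balance after payment £2,941.05.
Closed form: n = −ln(1 − rB₀/P)/ln(1+r) = −ln(0.88463)/ln(1.01133) ≈ 10.878, so the balance reaches zero during payment 11.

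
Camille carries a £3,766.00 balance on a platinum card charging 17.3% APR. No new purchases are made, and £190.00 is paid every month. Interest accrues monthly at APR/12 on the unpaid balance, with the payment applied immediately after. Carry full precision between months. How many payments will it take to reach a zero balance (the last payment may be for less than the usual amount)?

Monthly rate r = 17.3%/12 = 1.44167% = 0.0144167.
Recurrence: B ← B·(1+r) − £190.00.
Month 1: interest £54.29; balance after payment £3,630.29.
Month 2: interest £52.34; balance after payment £3,492.63.
Closed form: n = −ln(1 − rB₀/P)/ln(1+r) = −ln(0.71425)/ln(1.01442) ≈ 23.511, so the balance reaches zero during payment 24.

24 payments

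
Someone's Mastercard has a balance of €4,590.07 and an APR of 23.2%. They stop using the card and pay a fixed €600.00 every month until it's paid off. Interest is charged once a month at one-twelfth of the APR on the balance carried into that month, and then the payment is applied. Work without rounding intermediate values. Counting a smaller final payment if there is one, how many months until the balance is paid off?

Monthly rate r = 23.2%/12 = 1.93333% = 0.0193333.
Recurrence: B ← B·(1+r) − €600.00.
Month 1: interest €88.74; balance after payment €4,078.81.
Month 2: interest €78.86; balance after payment €3,557.67.
Closed form: n = −ln(1 − rB₀/P)/ln(1+r) = −ln(0.8521)/ln(1.01933) ≈ 8.358, so the balance reaches zero during payment 9.

9 months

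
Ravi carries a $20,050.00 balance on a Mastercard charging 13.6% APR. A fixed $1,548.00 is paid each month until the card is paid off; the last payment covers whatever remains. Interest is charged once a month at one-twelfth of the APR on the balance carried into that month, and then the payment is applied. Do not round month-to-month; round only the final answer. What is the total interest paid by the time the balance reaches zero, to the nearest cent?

$1,756.91

Monthly rate r = 13.6%/12 = 1.13333% = 0.0113333.
Payoff takes n = ⌈−ln(1 − rB₀/P)/ln(1+r)⌉ = ⌈14.087⌉ = 15 payments; the last is $134.91.
Total paid = 14·$1,548.00 + $134.91 = $21,806.91.
Total interest = total paid − principal = $21,806.91 − $20,050.00 = $1,756.91.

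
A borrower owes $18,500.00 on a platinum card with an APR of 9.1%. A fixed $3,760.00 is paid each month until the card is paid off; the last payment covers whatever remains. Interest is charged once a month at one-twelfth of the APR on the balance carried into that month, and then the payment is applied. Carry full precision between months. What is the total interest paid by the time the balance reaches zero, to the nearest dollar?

Monthly rate r = 9.1%/12 = 0.758333% = 0.00758333.
Payoff takes n = ⌈−ln(1 − rB₀/P)/ln(1+r)⌉ = ⌈5.033⌉ = 6 payments; the last is $125.82.
Total paid = 5·$3,760.00 + $125.82 = $18,925.82.
Total interest = total paid − principal = $18,925.82 − $18,500.00 = $425.82.

$426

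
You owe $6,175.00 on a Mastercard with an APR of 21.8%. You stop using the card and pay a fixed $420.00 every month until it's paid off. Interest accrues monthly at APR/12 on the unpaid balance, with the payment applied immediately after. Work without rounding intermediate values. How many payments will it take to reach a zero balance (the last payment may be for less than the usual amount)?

Monthly rate r = 21.8%/12 = 1.81667% = 0.0181667.
Recurrence: B ← B·(1+r) − $420.00.
Month 1: interest $112.18; balance after payment $5,867.18.
Month 2: interest $106.59; balance after payment $5,553.77.
Closed form: n = −ln(1 − rB₀/P)/ln(1+r) = −ln(0.73291)/ln(1.01817) ≈ 17.260, so the balance reaches zero during payment 18.

18 payments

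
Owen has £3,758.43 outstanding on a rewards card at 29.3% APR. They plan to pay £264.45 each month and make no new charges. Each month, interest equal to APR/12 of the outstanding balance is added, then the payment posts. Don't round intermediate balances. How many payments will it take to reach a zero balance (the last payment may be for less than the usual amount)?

Monthly rate r = 29.3%/12 = 2.44167% = 0.0244167.
Recurrence: B ← B·(1+r) − £264.45.
Month 1: interest £91.77; balance after payment £3,585.75.
Month 2: interest £87.55; balance after payment £3,408.85.
Closed form: n = −ln(1 − rB₀/P)/ln(1+r) = −ln(0.65298)/ln(1.02442) ≈ 17.668, so the balance reaches zero during payment 18.

18 months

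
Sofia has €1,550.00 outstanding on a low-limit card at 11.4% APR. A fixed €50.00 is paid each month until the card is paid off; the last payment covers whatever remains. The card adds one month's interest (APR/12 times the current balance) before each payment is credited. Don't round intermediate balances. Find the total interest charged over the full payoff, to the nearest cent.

€294.77

Monthly rate r = 11.4%/12 = 0.95% = 0.0095.
Payoff takes n = ⌈−ln(1 − rB₀/P)/ln(1+r)⌉ = ⌈36.895⌉ = 37 payments; the last is €44.77.
Total paid = 36·€50.00 + €44.77 = €1,844.77.
Total interest = total paid − principal = €1,844.77 − €1,550.00 = €294.77.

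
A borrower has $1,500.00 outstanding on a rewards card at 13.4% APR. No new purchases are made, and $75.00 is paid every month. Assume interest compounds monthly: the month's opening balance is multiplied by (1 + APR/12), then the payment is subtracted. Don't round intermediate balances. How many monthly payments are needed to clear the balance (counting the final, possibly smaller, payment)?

23 payments

Monthly rate r = 13.4%/12 = 1.11667% = 0.0111667.
Recurrence: B ← B·(1+r) − $75.00.
Month 1: interest $16.75; balance after payment $1,441.75.
Month 2: interest $16.10; balance after payment $1,382.85.
Closed form: n = −ln(1 − rB₀/P)/ln(1+r) = −ln(0.77667)/ln(1.01117) ≈ 22.760, so the balance reaches zero during payment 23.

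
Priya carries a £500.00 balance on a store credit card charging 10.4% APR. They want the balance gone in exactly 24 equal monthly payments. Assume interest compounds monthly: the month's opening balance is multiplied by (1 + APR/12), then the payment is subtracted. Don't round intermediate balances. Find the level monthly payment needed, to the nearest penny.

Monthly rate r = 10.4%/12 = 0.866667% = 0.00866667.
Level-payment amortization: P = B₀·r / (1 − (1+r)^(−n)) = 500.00·0.00866667 / (1 − 1.00867^(−24)).
Denominator 1 − (1+r)^(−24) = 0.18706477.
P = 4.33333 / 0.18706477 ≈ 23.16.

£23.16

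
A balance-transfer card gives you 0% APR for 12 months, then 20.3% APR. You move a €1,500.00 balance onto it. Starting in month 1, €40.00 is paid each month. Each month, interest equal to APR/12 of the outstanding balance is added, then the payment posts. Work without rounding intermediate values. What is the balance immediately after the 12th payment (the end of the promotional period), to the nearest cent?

Promo months 1–12 at r₀ = 0%/12 = 0; months 13+ at r₁ = 20.3%/12 = 0.0169167.
After month 12 (no interest yet): B = €1,500.00 − 12·€40.00 = €1,020.00.

€1,020.00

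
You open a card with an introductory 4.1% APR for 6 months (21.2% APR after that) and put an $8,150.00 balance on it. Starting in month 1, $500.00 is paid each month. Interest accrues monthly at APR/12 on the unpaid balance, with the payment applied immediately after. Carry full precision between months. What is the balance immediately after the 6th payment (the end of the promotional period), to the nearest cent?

Promo months 1–6 at r₀ = 4.1%/12 = 0.00341667; months 7+ at r₁ = 21.2%/12 = 0.0176667.
After month 6: iterate B ← B·(1+r₀) − $500.00 for 6 months → $5,292.77.

$5,292.77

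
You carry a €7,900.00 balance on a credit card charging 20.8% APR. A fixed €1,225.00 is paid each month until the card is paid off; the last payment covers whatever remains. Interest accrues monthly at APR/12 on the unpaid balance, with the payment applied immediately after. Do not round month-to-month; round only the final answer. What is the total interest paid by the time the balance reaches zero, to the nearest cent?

Monthly rate r = 20.8%/12 = 1.73333% = 0.0173333.
Payoff takes n = ⌈−ln(1 − rB₀/P)/ln(1+r)⌉ = ⌈6.898⌉ = 7 payments; the last is €1,100.84.
Total paid = 6·€1,225.00 + €1,100.84 = €8,450.84.
Total interest = total paid − principal = €8,450.84 − €7,900.00 = €550.84.

€550.84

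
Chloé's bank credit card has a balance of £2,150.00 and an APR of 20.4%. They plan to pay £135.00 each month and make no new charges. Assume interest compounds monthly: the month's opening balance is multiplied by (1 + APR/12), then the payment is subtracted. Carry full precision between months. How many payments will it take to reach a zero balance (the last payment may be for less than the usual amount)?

19 payments

Monthly rate r = 20.4%/12 = 1.7% = 0.017.
Recurrence: B ← B·(1+r) − £135.00.
Month 1: interest £36.55; balance after payment £2,051.55.
Month 2: interest £34.88; balance after payment £1,951.43.
Closed form: n = −ln(1 − rB₀/P)/ln(1+r) = −ln(0.72926)/ln(1.017) ≈ 18.730, so the balance reaches zero during payment 19.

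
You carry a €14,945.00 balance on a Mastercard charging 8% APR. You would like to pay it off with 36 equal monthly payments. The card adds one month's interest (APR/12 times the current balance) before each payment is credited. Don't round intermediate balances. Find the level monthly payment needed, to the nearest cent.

€468.32

Monthly rate r = 8%/12 = 0.666667% = 0.00666667.
Level-payment amortization: P = B₀·r / (1 − (1+r)^(−n)) = 14945.00·0.00666667 / (1 − 1.00667^(−36)).
Denominator 1 − (1+r)^(−36) = 0.21274537.
P = 99.6333 / 0.21274537 ≈ 468.32.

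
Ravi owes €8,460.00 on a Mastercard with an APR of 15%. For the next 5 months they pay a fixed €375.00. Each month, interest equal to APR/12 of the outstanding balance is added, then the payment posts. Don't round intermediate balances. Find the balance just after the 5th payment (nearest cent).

Monthly rate r = 15%/12 = 1.25% = 0.0125.
Each month: B ← B·(1+r) − €375.00.
Month 1: interest €105.75; balance after payment €8,190.75.
Month 2: interest €102.38; balance after payment €7,918.13.
Month 3: interest €98.98; balance after payment €7,642.11.
Month 4: interest €95.53; balance after payment €7,362.64.
Month 5: interest €92.03; balance after payment €7,079.67.

€7,079.67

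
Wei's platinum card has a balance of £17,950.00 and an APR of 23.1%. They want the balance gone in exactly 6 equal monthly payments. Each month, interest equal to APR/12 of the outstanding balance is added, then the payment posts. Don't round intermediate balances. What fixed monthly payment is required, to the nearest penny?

Monthly rate r = 23.1%/12 = 1.925% = 0.01925.
Level-payment amortization: P = B₀·r / (1 − (1+r)^(−n)) = 17950.00·0.01925 / (1 − 1.01925^(−6)).
Denominator 1 − (1+r)^(−6) = 0.108100995.
P = 345.538 / 0.108100995 ≈ 3196.43.

£3,196.43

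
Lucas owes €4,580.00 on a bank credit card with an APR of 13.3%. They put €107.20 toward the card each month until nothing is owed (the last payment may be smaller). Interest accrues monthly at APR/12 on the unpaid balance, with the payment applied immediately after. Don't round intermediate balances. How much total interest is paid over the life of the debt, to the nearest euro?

€1,660

Monthly rate r = 13.3%/12 = 1.10833% = 0.0110833.
Payoff takes n = ⌈−ln(1 − rB₀/P)/ln(1+r)⌉ = ⌈58.204⌉ = 59 payments; the last is €21.98.
Total paid = 58·€107.20 + €21.98 = €6,239.58.
Total interest = total paid − principal = €6,239.58 − €4,580.00 = €1,659.58.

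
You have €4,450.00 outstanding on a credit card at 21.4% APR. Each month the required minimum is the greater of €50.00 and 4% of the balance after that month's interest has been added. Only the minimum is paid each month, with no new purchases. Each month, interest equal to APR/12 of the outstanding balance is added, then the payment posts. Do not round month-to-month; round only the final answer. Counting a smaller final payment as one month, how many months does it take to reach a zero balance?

89 months

Monthly rate r = 21.4%/12 = 1.78333% = 0.0178333.
While 4% of the post-interest balance exceeds €50.00, each month B ← (B·(1+r))·(1 − 0.04), i.e. B shrinks by the factor (1+r)·0.96 = 0.97712.
This holds for months 1–56. Entering month 57 the balance is €1,217.43; 4% of the post-interest balance is now below €50.00, so the flat €50.00 minimum applies from here.
From month 57 a fixed €50.00 at rate r clears €1,217.43 in 33 more payments. Total: 56 + 33 = 89 months.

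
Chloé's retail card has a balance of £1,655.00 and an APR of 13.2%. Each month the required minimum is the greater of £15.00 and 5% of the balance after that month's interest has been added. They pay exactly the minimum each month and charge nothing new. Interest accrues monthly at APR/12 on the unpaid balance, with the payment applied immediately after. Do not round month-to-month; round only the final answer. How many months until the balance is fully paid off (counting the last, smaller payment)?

66 months

Monthly rate r = 13.2%/12 = 1.1% = 0.011.
While 5% of the post-interest balance exceeds £15.00, each month B ← (B·(1+r))·(1 − 0.05), i.e. B shrinks by the factor (1+r)·0.95 = 0.96045.
This holds for months 1–43. Entering month 44 the balance is £291.89; 5% of the post-interest balance is now below £15.00, so the flat £15.00 minimum applies from here.
From month 44 a fixed £15.00 at rate r clears £291.89 in 23 more payments. Total: 43 + 23 = 66 months.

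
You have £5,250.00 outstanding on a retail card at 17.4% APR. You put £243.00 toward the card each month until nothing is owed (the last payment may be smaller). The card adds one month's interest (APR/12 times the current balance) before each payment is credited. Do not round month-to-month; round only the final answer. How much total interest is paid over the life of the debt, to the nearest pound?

Monthly rate r = 17.4%/12 = 1.45% = 0.0145.
Payoff takes n = ⌈−ln(1 − rB₀/P)/ln(1+r)⌉ = ⌈26.106⌉ = 27 payments; the last is £25.88.
Total paid = 26·£243.00 + £25.88 = £6,343.88.
Total interest = total paid − principal = £6,343.88 − £5,250.00 = £1,093.88.

£1,094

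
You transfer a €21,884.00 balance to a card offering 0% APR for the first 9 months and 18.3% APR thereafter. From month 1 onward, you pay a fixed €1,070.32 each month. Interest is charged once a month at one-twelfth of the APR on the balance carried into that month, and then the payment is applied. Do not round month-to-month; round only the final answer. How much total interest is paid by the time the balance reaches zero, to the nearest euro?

€1,317

Promo months 1–9 at r₀ = 0%/12 = 0; months 10+ at r₁ = 18.3%/12 = 0.01525.
After month 9 (no interest yet): B = €21,884.00 − 9·€1,070.32 = €12,251.12.
Then at r₁ with €1,070.32/mo: n₂ = −ln(1 − r₁·B/P)/ln(1+r₁) ≈ 12.67 → 13 more payments.
Total paid = 21·€1,070.32 + €724.09 = €23,200.81; interest = €23,200.81 − €21,884.00 = €1,316.81.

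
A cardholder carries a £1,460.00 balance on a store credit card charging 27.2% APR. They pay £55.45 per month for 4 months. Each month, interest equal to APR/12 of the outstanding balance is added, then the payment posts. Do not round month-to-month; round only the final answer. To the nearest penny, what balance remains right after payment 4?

Monthly rate r = 27.2%/12 = 2.26667% = 0.0226667.
Each month: B ← B·(1+r) − £55.45.
Month 1: interest £33.09; balance after payment £1,437.64.
Month 2: interest £32.59; balance after payment £1,414.78.
Month 3: interest £32.07; balance after payment £1,391.40.
Month 4: interest £31.54; balance after payment £1,367.49.

£1,367.49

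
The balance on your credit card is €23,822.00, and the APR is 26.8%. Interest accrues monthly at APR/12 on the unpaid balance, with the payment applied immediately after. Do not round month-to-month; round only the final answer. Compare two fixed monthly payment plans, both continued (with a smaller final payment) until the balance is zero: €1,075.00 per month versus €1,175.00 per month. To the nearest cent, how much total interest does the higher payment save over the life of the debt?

€1,166.68

Monthly rate r = 26.8%/12 = 2.23333% = 0.0223333.
At €1,075.00/mo: n = ⌈−ln(1 − rB₀/P)/ln(1+r)⌉ = 31 payments (last €992.94); total interest = total paid − €23,822.00 = €9,420.94.
At €1,175.00/mo: 28 payments (last €351.26); total interest €8,254.26.
Interest saved = €9,420.94 − €8,254.26 = €1,166.68.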